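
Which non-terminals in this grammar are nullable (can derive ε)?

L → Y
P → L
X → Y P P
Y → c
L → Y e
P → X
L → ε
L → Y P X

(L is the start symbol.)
{ 'L', 'P' }

A non-terminal is nullable if it can derive ε (the empty string): either it has an ε-production, or it has a production whose right-hand side consists entirely of nullable non-terminals.

ε-productions: L → ε
So L is immediately nullable.
P → L: every symbol on the right is nullable, so P is nullable too.
No further non-terminal can be added: every production for the remaining non-terminals contains a terminal or a non-nullable non-terminal.
Nullable = { 'L', 'P' }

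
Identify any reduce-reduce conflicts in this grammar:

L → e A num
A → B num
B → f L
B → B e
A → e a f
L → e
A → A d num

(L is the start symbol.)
A reduce-reduce conflict occurs when an LR(0) state has two complete items [A → α .] and [B → β .] — both call for a reduction, and with no lookahead the parser cannot choose between them.

Augment with L' → L and build the canonical LR(0) collection (I0 = CLOSURE({[L' → . L]}), then GOTO on every symbol after a dot until no new states appear). It has 15 states:
  I0: { [L → . e A num], [L → . e], [L' → . L] }  — shift
  I1: { [L' → L .] }  — accept
  I2: { [A → . A d num], [A → . B num], [A → . e a f], [B → . B e], [B → . f L], [L → e . A num], [L → e .] }  — shift, reduce
  I3: { [A → A . d num], [L → e A . num] }  — shift
  I4: { [A → B . num], [B → B . e] }  — shift
  I5: { [A → e . a f] }  — shift
  I6: { [B → f . L], [L → . e A num], [L → . e] }  — shift
  I7: { [B → f L .] }  — reduce
  I8: { [A → e a . f] }  — shift
  I9: { [A → e a f .] }  — reduce
  I10: { [B → B e .] }  — reduce
  I11: { [A → B num .] }  — reduce
  I12: { [A → A d . num] }  — shift
  I13: { [L → e A num .] }  — reduce
  I14: { [A → A d num .] }  — reduce

No state contains more than one complete item.

Answer: No reduce-reduce conflicts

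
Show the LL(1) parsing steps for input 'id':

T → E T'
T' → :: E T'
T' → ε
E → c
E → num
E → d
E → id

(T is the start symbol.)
LL(1) parsing maintains a stack (initially the start symbol over $) and the input. At each step: if the stack top is a terminal, match it against the current input token; if it is a non-terminal N, replace it with the RHS of M[N, lookahead] (the unique production whose predict set contains the lookahead).

Stack is shown with the top on the left.

Stack    Input  Action
----------------------
T $      id $   output T → E T'
E T' $   id $   output E → id
id T' $  id $   match 'id'
T' $     $      output T' → ε
$        $      accept

The string is accepted.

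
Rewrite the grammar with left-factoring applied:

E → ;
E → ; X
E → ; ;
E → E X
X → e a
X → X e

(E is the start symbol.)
Left-factoring transforms A → αβ₁ | αβ₂ into A → αA' and A' → β₁ | β₂
(α is the longest common prefix among the alternatives). Repeat until
no nonterminal has two alternatives with a common prefix.

Round 1: E has alternatives sharing prefix ';'. Introduce E': E → ; E'
  Add: E' → ε
  Add: E' → X
  Add: E' → ;

No remaining common prefixes — done.

Resulting grammar:
E → ; E'
E' → ε
E' → X
E' → ;
E → E X
X → e a
X → X e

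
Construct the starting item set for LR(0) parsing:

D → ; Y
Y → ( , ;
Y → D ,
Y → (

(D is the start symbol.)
First, augment the grammar with D' → D
I₀ = CLOSURE({ [D' → . D] }):
  [D' → . D] has the dot before D: add [D → . ; Y]
No further items can be added.

I₀ = { [D → . ; Y], [D' → . D] }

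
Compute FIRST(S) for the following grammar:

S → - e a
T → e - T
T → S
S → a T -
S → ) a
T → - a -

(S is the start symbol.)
To compute FIRST(S), examine every production with S on the left-hand side, reading each right-hand side left to right until a non-nullable symbol is reached.

From S → - e a:
  - '-' is a terminal: add '-' and stop
From S → a T -:
  - a is a terminal: add 'a' and stop
From S → ) a:
  - ')' is a terminal: add ')' and stop

Collecting: FIRST(S) = { ')', '-', 'a' }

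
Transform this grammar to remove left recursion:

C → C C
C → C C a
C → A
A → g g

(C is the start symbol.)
C → A C'
C' → C C'
C' → C a C'
C' → ε
A → g g

C is directly left-recursive. The standard transformation for
  A → A α₁ | ... | A α_m | β₁ | ... | β_n
is
  A  → β₁ A' | ... | β_n A'
  A' → α₁ A' | ... | α_m A' | ε

C → A becomes C → A C'
C → C C becomes C' → C C'
C → C C a becomes C' → C a C'
Add C' → ε

Productions for other non-terminals are unchanged:
  A → g g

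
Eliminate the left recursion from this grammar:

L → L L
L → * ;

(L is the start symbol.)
L is directly left-recursive. The standard transformation for
  A → A α₁ | ... | A α_m | β₁ | ... | β_n
is
  A  → β₁ A' | ... | β_n A'
  A' → α₁ A' | ... | α_m A' | ε

L → * ; becomes L → * ; L'
L → L L becomes L' → L L'
Add L' → ε

Resulting grammar:
L → * ; L'
L' → L L'
L' → ε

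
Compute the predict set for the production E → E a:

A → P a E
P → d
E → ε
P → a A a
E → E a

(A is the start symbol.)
{ 'a' }

PREDICT(E → E a) = (FIRST(RHS) \ {ε}) ∪ (FOLLOW(E) if ε ∈ FIRST(RHS), i.e. RHS ⇒* ε)
FIRST(E) = { 'a', ε }
FIRST(E a) = { 'a' }
ε ∉ FIRST(E a), so FOLLOW(E) is not added.
PREDICT(E → E a) = { 'a' }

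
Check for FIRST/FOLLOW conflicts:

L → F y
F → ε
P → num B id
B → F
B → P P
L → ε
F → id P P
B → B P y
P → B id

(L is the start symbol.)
Nullable non-terminals: B, F, L.
FIRST sets used below: FIRST(F) = { 'id', ε }, FIRST(P) = { 'id', 'num' }, FIRST(B) = { 'id', 'num', ε }

B: nullable alternative(s) B → F; FOLLOW(B) = { 'id', 'num' }
  B → F: FIRST \ {ε} = { 'id' } — this is the only nullable alternative, skip
  B → P P: FIRST \ {ε} = { 'id', 'num' } — overlaps FOLLOW(B) on { 'id', 'num' }: CONFLICT
  B → B P y: FIRST \ {ε} = { 'id', 'num' } — overlaps FOLLOW(B) on { 'id', 'num' }: CONFLICT

F: nullable alternative(s) F → ε; FOLLOW(F) = { 'id', 'num', 'y' }
  F → ε: FIRST \ {ε} = { } — this is the only nullable alternative, skip
  F → id P P: FIRST \ {ε} = { 'id' } — overlaps FOLLOW(F) on { 'id' }: CONFLICT

L: nullable alternative(s) L → ε; FOLLOW(L) = { $ }
  L → F y: FIRST \ {ε} = { 'id', 'y' } — disjoint from FOLLOW(L)
  L → ε: FIRST \ {ε} = { } — this is the only nullable alternative, skip

P has no nullable alternative, so no FIRST/FOLLOW check is needed there.

So the grammar has 3 FIRST/FOLLOW conflicts (marked CONFLICT above).

Answer: Yes. F → id P P with FOLLOW(F) on { 'id' }; B → P P with FOLLOW(B) on { 'id', 'num' }; B → B P y with FOLLOW(B) on { 'id', 'num' }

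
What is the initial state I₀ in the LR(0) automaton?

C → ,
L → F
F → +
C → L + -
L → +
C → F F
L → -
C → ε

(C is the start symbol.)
First, augment the grammar with C' → C
I₀ = CLOSURE({ [C' → . C] }):
  [C' → . C] has the dot before C: add [C → . ,], [C → . L + -], [C → . F F], [C → .]
  [C → . L + -] has the dot before L: add [L → . F], [L → . +], [L → . -]
  [C → . F F] has the dot before F: add [F → . +]
No further items can be added.

I₀ = { [C → . ,], [C → . F F], [C → . L + -], [C → .], [C' → . C], [F → . +], [L → . +], [L → . -], [L → . F] }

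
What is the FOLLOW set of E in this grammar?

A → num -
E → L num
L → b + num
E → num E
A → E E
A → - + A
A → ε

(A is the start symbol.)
To compute FOLLOW(E), find every occurrence of E on a right-hand side N → α E β: add FIRST(β) \ {ε}, and if β is empty or nullable also add FOLLOW(N). Iterate to a fixed point.

In E → num E: E is at the end; this adds FOLLOW(E) to itself — nothing new
In A → E E: E is followed by E, add FIRST(E) \ {ε} = { 'b', 'num' }
In A → E E: E is at the end, add FOLLOW(A)

The FOLLOW sets referred to above (computed the same way, to a fixed point):
  FOLLOW(A) = { $ }

Taking the union: FOLLOW(E) = { $, 'b', 'num' }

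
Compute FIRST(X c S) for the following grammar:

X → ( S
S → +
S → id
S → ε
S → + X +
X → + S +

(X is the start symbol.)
{ '(', '+' }

FIRST sets of the non-terminals involved (from the grammar, by fixed-point iteration):
  FIRST(X) = { '(', '+' }

To compute FIRST(X c S), process the symbols left to right:
Symbol X is a non-terminal. Add FIRST(X) \ {ε} = { '(', '+' }
X is not nullable (ε ∉ FIRST(X)), so stop here.
FIRST(X c S) = { '(', '+' }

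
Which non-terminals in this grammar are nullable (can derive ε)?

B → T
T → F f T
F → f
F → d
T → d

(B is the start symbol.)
None

A non-terminal is nullable if it can derive ε (the empty string): either it has an ε-production, or it has a production whose right-hand side consists entirely of nullable non-terminals.

There are no ε-productions, so no non-terminal can derive ε.
No non-terminals are nullable.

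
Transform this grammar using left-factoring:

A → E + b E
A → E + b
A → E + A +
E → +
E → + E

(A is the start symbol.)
A → E + A'
A' → b A''
A'' → E
A'' → ε
A' → A +
E → + E'
E' → ε
E' → E

Left-factoring transforms A → αβ₁ | αβ₂ into A → αA' and A' → β₁ | β₂
(α is the longest common prefix among the alternatives). Repeat until
no nonterminal has two alternatives with a common prefix.

Round 1: A has alternatives sharing prefix 'E +'. Introduce A': A → E + A'
  Add: A' → b E
  Add: A' → b
  Add: A' → A +

Round 2: A' has alternatives sharing prefix 'b'. Introduce A'': A' → b A''
  Add: A'' → E
  Add: A'' → ε

Round 3: E has alternatives sharing prefix '+'. Introduce E': E → + E'
  Add: E' → ε
  Add: E' → E

No remaining common prefixes — done.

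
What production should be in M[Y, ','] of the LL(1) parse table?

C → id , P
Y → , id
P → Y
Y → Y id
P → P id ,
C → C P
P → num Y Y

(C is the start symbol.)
To find M[Y, ','], we find productions for Y where ',' is in the predict set (PREDICT(N → α) = (FIRST(α) \ {ε}) ∪ (FOLLOW(N) if α ⇒* ε)).

Relevant sets:
  FIRST(Y) = { ',' }

Y → , id: PREDICT = { ',' }
  ',' is in predict set, so this production goes in M[Y, ',']
Y → Y id: PREDICT = { ',' }
  ',' is in predict set, so this production goes in M[Y, ',']

M[Y, ','] = Y → , id, Y → Y id  (a multiply-defined cell — the grammar is not LL(1))

Answer: Y → , id, Y → Y id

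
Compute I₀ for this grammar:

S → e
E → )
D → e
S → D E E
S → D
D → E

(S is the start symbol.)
First, augment the grammar with S' → S
I₀ = CLOSURE({ [S' → . S] }):
  [S' → . S] has the dot before S: add [S → . e], [S → . D E E], [S → . D]
  [S → . D E E] has the dot before D: add [D → . e], [D → . E]
  [D → . E] has the dot before E: add [E → . )]
No further items can be added.

I₀ = { [D → . E], [D → . e], [E → . )], [S → . D E E], [S → . D], [S → . e], [S' → . S] }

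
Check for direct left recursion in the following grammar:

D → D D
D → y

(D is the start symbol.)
Yes, D is left-recursive

Direct left recursion occurs when N → N α for some non-terminal N (the right-hand side begins with the left-hand side itself).

D → D D: LEFT RECURSIVE (starts with D)
D → y: starts with y

The grammar has direct left recursion on: D.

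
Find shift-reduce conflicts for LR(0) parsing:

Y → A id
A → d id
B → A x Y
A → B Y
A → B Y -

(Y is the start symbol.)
Yes — I6: [A → B Y .] vs [A → B Y . -]

A shift-reduce conflict occurs when an LR(0) state has both:
  - a complete (reduce) item [A → α .] (dot at the end), and
  - a shift item [B → β . c γ] (dot before a terminal).

Augment with Y' → Y and build the canonical LR(0) collection (I0 = CLOSURE({[Y' → . Y]}), then GOTO on every symbol after a dot until no new states appear). It has 11 states:
  I0: { [A → . B Y -], [A → . B Y], [A → . d id], [B → . A x Y], [Y → . A id], [Y' → . Y] }  — shift
  I1: { [B → A . x Y], [Y → A . id] }  — shift
  I2: { [A → . B Y -], [A → . B Y], [A → . d id], [A → B . Y -], [A → B . Y], [B → . A x Y], [Y → . A id] }  — shift
  I3: { [Y' → Y .] }  — accept
  I4: { [A → d . id] }  — shift
  I5: { [A → d id .] }  — reduce
  I6: { [A → B Y . -], [A → B Y .] }  — shift, reduce
  I7: { [A → B Y - .] }  — reduce
  I8: { [Y → A id .] }  — reduce
  I9: { [A → . B Y -], [A → . B Y], [A → . d id], [B → . A x Y], [B → A x . Y], [Y → . A id] }  — shift
  I10: { [B → A x Y .] }  — reduce

I6 contains reduce item [A → B Y .] and shift item [A → B Y . -] — shift-reduce conflict.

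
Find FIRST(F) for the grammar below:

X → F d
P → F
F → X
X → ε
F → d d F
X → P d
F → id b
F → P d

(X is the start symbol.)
{ 'd', 'id', ε }

To compute FIRST(F), examine every production with F on the left-hand side, reading each right-hand side left to right until a non-nullable symbol is reached.

FIRST sets of the other non-terminals involved (by the same procedure, iterated to a fixed point):
  FIRST(X) = { 'd', 'id', ε }
  FIRST(P) = { 'd', 'id', ε }

From F → X:
  - X is a non-terminal: add FIRST(X) \ {ε} = { 'd', 'id' }
    X is nullable and nothing follows, so the whole right-hand side can vanish: ε ∈ FIRST(F)
From F → d d F:
  - d is a terminal: add 'd' and stop
From F → id b:
  - id is a terminal: add 'id' and stop
From F → P d:
  - P is a non-terminal: add FIRST(P) \ {ε} = { 'd', 'id' }
    P is nullable, so continue to the next symbol
  - d is a terminal: add 'd' and stop

Collecting: FIRST(F) = { 'd', 'id', ε }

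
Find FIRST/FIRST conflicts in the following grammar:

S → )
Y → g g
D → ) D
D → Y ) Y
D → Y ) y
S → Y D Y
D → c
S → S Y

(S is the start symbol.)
FIRST sets of the non-terminals at (or reachable through a nullable prefix from) the front of some alternative:
  FIRST(Y) = { 'g' }
  FIRST(S) = { ')', 'g' }

Productions for S:
  S → ): FIRST = { ')' }
  S → Y D Y: FIRST = { 'g' }
  S → S Y: FIRST = { ')', 'g' }
Productions for D:
  D → ) D: FIRST = { ')' }
  D → Y ) Y: FIRST = { 'g' }
  D → Y ) y: FIRST = { 'g' }
  D → c: FIRST = { 'c' }
Y has only one production, so no FIRST/FIRST conflict is possible there.

Conflict for S: S → ) and S → S Y
  Overlap: { ')' }
Conflict for S: S → Y D Y and S → S Y
  Overlap: { 'g' }
Conflict for D: D → Y ) Y and D → Y ) y
  Overlap: { 'g' }

Answer: Yes. S → ')' / S → S Y on { ')' }; S → Y D Y / S → S Y on { 'g' }; D → Y ')' Y / D → Y ')' y on { 'g' }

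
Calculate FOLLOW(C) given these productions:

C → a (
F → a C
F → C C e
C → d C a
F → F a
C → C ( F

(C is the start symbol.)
{ $, '(', 'a', 'd', 'e' }

To compute FOLLOW(C), find every occurrence of C on a right-hand side N → α C β: add FIRST(β) \ {ε}, and if β is empty or nullable also add FOLLOW(N). Iterate to a fixed point.

C is the start symbol, so $ ∈ FOLLOW(C).
In F → a C: C is at the end, add FOLLOW(F)
In F → C C e: C is followed by C e, add FIRST(C e) \ {ε} = { 'a', 'd' }
In F → C C e: C is followed by e, add FIRST(e) \ {ε} = { 'e' }
In C → d C a: C is followed by a, add FIRST(a) \ {ε} = { 'a' }
In C → C ( F: C is followed by '(' F, add FIRST('(' F) \ {ε} = { '(' }

The FOLLOW sets referred to above (computed the same way, to a fixed point):
  FOLLOW(F) = { $, '(', 'a', 'd', 'e' }

Taking the union: FOLLOW(C) = { $, '(', 'a', 'd', 'e' }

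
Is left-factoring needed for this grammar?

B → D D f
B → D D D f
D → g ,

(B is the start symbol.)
Yes, B has productions with common prefix 'D D'

Left-factoring is needed when two productions for the same non-terminal
share a common prefix on the right-hand side.

Productions for B:
  B → D D f
  B → D D D f

Found common prefix 'D D' in productions for B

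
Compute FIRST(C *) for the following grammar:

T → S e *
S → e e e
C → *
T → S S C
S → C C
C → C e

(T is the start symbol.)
{ '*' }

FIRST sets of the non-terminals involved (from the grammar, by fixed-point iteration):
  FIRST(C) = { '*' }

To compute FIRST(C *), process the symbols left to right:
Symbol C is a non-terminal. Add FIRST(C) \ {ε} = { '*' }
C is not nullable (ε ∉ FIRST(C)), so stop here.
FIRST(C *) = { '*' }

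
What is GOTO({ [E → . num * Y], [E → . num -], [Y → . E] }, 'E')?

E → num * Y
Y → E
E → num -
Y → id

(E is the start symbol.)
GOTO(I, 'E') = CLOSURE({ [A → αX.β] : [A → α.Xβ] ∈ I, X = 'E' })

Items with dot before 'E', with the dot advanced:
  [Y → . E] → [Y → E .]
Closure adds nothing (no advanced item has the dot before a non-terminal).

GOTO = { [Y → E .] }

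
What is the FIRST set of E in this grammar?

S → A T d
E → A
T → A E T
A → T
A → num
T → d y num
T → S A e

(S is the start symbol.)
To compute FIRST(E), examine every production with E on the left-hand side, reading each right-hand side left to right until a non-nullable symbol is reached.

FIRST sets of the other non-terminals involved (by the same procedure, iterated to a fixed point):
  FIRST(A) = { 'd', 'num' }

From E → A:
  - A is a non-terminal: add FIRST(A) \ {ε} = { 'd', 'num' }
    A is not nullable, so stop

Collecting: FIRST(E) = { 'd', 'num' }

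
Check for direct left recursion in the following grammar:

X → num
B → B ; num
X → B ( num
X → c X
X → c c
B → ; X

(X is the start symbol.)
Direct left recursion occurs when N → N α for some non-terminal N (the right-hand side begins with the left-hand side itself).

X → num: starts with num
B → B ; num: LEFT RECURSIVE (starts with B)
X → B ( num: starts with B
X → c X: starts with c
X → c c: starts with c
B → ; X: starts with ';'

The grammar has direct left recursion on: B.

Answer: Yes, B is left-recursive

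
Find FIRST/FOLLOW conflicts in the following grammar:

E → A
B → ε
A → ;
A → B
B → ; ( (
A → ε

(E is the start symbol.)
No FIRST/FOLLOW conflicts.

A FIRST/FOLLOW conflict occurs when a non-terminal N has a nullable alternative N → β (β ⇒* ε) and another alternative N → α with FIRST(α) ∩ FOLLOW(N) ≠ ∅: on such a lookahead the parser cannot decide between expanding α and letting N vanish via β.

Nullable non-terminals: A, B, E.
FIRST sets used below: FIRST(B) = { ';', ε }

A: nullable alternative(s) A → B, A → ε; FOLLOW(A) = { $ }
  A → ;: FIRST \ {ε} = { ';' } — disjoint from FOLLOW(A)
  A → B: FIRST \ {ε} = { ';' } — disjoint from FOLLOW(A)
  A → ε: FIRST \ {ε} = { } — disjoint from FOLLOW(A)

B: nullable alternative(s) B → ε; FOLLOW(B) = { $ }
  B → ε: FIRST \ {ε} = { } — this is the only nullable alternative, skip
  B → ; ( (: FIRST \ {ε} = { ';' } — disjoint from FOLLOW(B)
E has a nullable alternative but only one production, so nothing to check.

No FIRST/FOLLOW conflicts found.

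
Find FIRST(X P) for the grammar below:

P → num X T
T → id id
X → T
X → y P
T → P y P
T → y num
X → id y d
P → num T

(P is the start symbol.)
FIRST sets of the non-terminals involved (from the grammar, by fixed-point iteration):
  FIRST(X) = { 'id', 'num', 'y' }

To compute FIRST(X P), process the symbols left to right:
Symbol X is a non-terminal. Add FIRST(X) \ {ε} = { 'id', 'num', 'y' }
X is not nullable (ε ∉ FIRST(X)), so stop here.
FIRST(X P) = { 'id', 'num', 'y' }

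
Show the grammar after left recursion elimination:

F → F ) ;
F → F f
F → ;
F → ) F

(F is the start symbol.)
F is directly left-recursive. The standard transformation for
  A → A α₁ | ... | A α_m | β₁ | ... | β_n
is
  A  → β₁ A' | ... | β_n A'
  A' → α₁ A' | ... | α_m A' | ε

F → ; becomes F → ; F'
F → ) F becomes F → ) F F'
F → F ) ; becomes F' → ) ; F'
F → F f becomes F' → f F'
Add F' → ε

Resulting grammar:
F → ; F'
F → ) F F'
F' → ) ; F'
F' → f F'
F' → ε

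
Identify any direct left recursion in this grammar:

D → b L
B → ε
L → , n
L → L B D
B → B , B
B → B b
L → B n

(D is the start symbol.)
Direct left recursion occurs when N → N α for some non-terminal N (the right-hand side begins with the left-hand side itself).

D → b L: starts with b
B → ε: starts with ε
L → , n: starts with ','
L → L B D: LEFT RECURSIVE (starts with L)
B → B , B: LEFT RECURSIVE (starts with B)
B → B b: LEFT RECURSIVE (starts with B)
L → B n: starts with B

The grammar has direct left recursion on: L, B.

Answer: Yes, L, B are left-recursive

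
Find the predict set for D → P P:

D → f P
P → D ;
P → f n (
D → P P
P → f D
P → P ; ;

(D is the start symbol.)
PREDICT(D → P P) = (FIRST(RHS) \ {ε}) ∪ (FOLLOW(D) if ε ∈ FIRST(RHS), i.e. RHS ⇒* ε)
FIRST(P) = { 'f' }
FIRST(P P) = { 'f' }
ε ∉ FIRST(P P), so FOLLOW(D) is not added.
PREDICT(D → P P) = { 'f' }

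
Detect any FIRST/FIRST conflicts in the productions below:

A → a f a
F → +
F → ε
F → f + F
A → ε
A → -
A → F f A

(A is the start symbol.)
No FIRST/FIRST conflicts.

FIRST sets of the non-terminals at (or reachable through a nullable prefix from) the front of some alternative:
  FIRST(F) = { '+', 'f', ε }

Productions for A:
  A → a f a: FIRST = { 'a' }
  A → ε: FIRST = { ε }
  A → -: FIRST = { '-' }
  A → F f A: FIRST = { '+', 'f' }
Productions for F:
  F → +: FIRST = { '+' }
  F → ε: FIRST = { ε }
  F → f + F: FIRST = { 'f' }

All alternatives of each non-terminal have pairwise disjoint FIRST sets.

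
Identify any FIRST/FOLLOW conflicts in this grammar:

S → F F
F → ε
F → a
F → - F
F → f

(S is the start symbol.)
Yes. F → a with FOLLOW(F) on { 'a' }; F → '-' F with FOLLOW(F) on { '-' }; F → f with FOLLOW(F) on { 'f' }

A FIRST/FOLLOW conflict occurs when a non-terminal N has a nullable alternative N → β (β ⇒* ε) and another alternative N → α with FIRST(α) ∩ FOLLOW(N) ≠ ∅: on such a lookahead the parser cannot decide between expanding α and letting N vanish via β.

Nullable non-terminals: F, S.

F: nullable alternative(s) F → ε; FOLLOW(F) = { $, '-', 'a', 'f' }
  F → ε: FIRST \ {ε} = { } — this is the only nullable alternative, skip
  F → a: FIRST \ {ε} = { 'a' } — overlaps FOLLOW(F) on { 'a' }: CONFLICT
  F → - F: FIRST \ {ε} = { '-' } — overlaps FOLLOW(F) on { '-' }: CONFLICT
  F → f: FIRST \ {ε} = { 'f' } — overlaps FOLLOW(F) on { 'f' }: CONFLICT
S has a nullable alternative but only one production, so nothing to check.

So the grammar has 3 FIRST/FOLLOW conflicts (marked CONFLICT above).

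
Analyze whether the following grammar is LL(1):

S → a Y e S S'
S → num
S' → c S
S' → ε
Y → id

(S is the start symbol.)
No. Predict set conflict for S': { 'c' }

A grammar is LL(1) if for each non-terminal N with multiple productions, the predict sets of those productions are pairwise disjoint, where PREDICT(N → α) = (FIRST(α) \ {ε}) ∪ (FOLLOW(N) if α ⇒* ε).

Relevant sets:
  FOLLOW(S') = { $, 'c' }

For S:
  PREDICT(S → a Y e S S') = { 'a' }
  PREDICT(S → num) = { 'num' }
For S':
  PREDICT(S' → c S) = { 'c' }
  PREDICT(S' → ε) = { $, 'c' }
Y has a single production, so nothing to check there.

Conflict found: Predict set conflict for S': { 'c' }
The grammar is NOT LL(1).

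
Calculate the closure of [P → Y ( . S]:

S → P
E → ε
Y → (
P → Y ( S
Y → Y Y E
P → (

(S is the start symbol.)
To compute CLOSURE, for each item [A → α.Bβ] where B is a non-terminal, add [B → .γ] for all productions B → γ; repeat for the newly added items until nothing changes.

Start with: [P → Y ( . S]
  [P → Y ( . S] has the dot before S: add [S → . P]
  [S → . P] has the dot before P: add [P → . Y ( S], [P → . (]
  [P → . Y ( S] has the dot before Y: add [Y → . (], [Y → . Y Y E]
No further items can be added.

CLOSURE = { [P → . (], [P → . Y ( S], [P → Y ( . S], [S → . P], [Y → . (], [Y → . Y Y E] }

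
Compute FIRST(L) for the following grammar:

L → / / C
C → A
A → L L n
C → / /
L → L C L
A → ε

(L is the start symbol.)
{ '/' }

To compute FIRST(L), examine every production with L on the left-hand side, reading each right-hand side left to right until a non-nullable symbol is reached.

From L → / / C:
  - '/' is a terminal: add '/' and stop
From L → L C L:
  - L is the symbol being defined: contributes nothing new
    L is not nullable, so stop

Collecting: FIRST(L) = { '/' }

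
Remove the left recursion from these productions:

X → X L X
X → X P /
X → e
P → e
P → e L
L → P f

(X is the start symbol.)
X is directly left-recursive. The standard transformation for
  A → A α₁ | ... | A α_m | β₁ | ... | β_n
is
  A  → β₁ A' | ... | β_n A'
  A' → α₁ A' | ... | α_m A' | ε

X → e becomes X → e X'
X → X L X becomes X' → L X X'
X → X P / becomes X' → P / X'
Add X' → ε

Productions for other non-terminals are unchanged:
  P → e
  P → e L
  L → P f

Resulting grammar:
X → e X'
X' → L X X'
X' → P / X'
X' → ε
P → e
P → e L
L → P f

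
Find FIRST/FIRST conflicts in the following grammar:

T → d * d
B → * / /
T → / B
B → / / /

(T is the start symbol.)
No FIRST/FIRST conflicts.

A FIRST/FIRST conflict occurs when two productions N → α and N → β for the same non-terminal have FIRST(α) ∩ FIRST(β) ≠ ∅ (with ε ∈ FIRST of a nullable right-hand side, so two nullable alternatives also conflict).

Productions for T:
  T → d * d: FIRST = { 'd' }
  T → / B: FIRST = { '/' }
Productions for B:
  B → * / /: FIRST = { '*' }
  B → / / /: FIRST = { '/' }

All alternatives of each non-terminal have pairwise disjoint FIRST sets.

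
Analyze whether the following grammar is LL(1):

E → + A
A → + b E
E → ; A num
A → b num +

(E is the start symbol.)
Yes, the grammar is LL(1).

A grammar is LL(1) if for each non-terminal N with multiple productions, the predict sets of those productions are pairwise disjoint, where PREDICT(N → α) = (FIRST(α) \ {ε}) ∪ (FOLLOW(N) if α ⇒* ε).

For E:
  PREDICT(E → '+' A) = { '+' }
  PREDICT(E → ';' A num) = { ';' }
For A:
  PREDICT(A → '+' b E) = { '+' }
  PREDICT(A → b num '+') = { 'b' }

All predict sets are disjoint. The grammar IS LL(1).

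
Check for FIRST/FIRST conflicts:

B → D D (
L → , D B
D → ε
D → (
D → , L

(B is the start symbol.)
No FIRST/FIRST conflicts.

Productions for D:
  D → ε: FIRST = { ε }
  D → (: FIRST = { '(' }
  D → , L: FIRST = { ',' }
B, L have only one production, so no FIRST/FIRST conflict is possible there.

All alternatives of each non-terminal have pairwise disjoint FIRST sets.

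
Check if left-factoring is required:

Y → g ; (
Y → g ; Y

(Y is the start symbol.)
Left-factoring is needed when two productions for the same non-terminal
share a common prefix on the right-hand side.

Productions for Y:
  Y → g ; (
  Y → g ; Y

Found common prefix 'g ;' in productions for Y

Answer: Yes, Y has productions with common prefix 'g ;'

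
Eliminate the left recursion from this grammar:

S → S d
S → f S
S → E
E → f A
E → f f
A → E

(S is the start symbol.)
S → f S S'
S → E S'
S' → d S'
S' → ε
E → f A
E → f f
A → E

S is directly left-recursive. The standard transformation for
  A → A α₁ | ... | A α_m | β₁ | ... | β_n
is
  A  → β₁ A' | ... | β_n A'
  A' → α₁ A' | ... | α_m A' | ε

S → f S becomes S → f S S'
S → E becomes S → E S'
S → S d becomes S' → d S'
Add S' → ε

Productions for other non-terminals are unchanged:
  E → f A
  E → f f
  A → E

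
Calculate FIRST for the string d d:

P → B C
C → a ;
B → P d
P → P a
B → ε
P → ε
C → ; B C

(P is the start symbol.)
{ 'd' }

To compute FIRST(d d), process the symbols left to right:
Symbol d is a terminal. Add 'd' and stop.
FIRST(d d) = { 'd' }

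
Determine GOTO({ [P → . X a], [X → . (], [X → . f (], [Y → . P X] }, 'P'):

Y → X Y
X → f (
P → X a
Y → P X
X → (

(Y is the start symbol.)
GOTO(I, 'P') = CLOSURE({ [A → αX.β] : [A → α.Xβ] ∈ I, X = 'P' })

Items with dot before 'P', with the dot advanced:
  [Y → . P X] → [Y → P . X]
Closure of the advanced items:
  [Y → P . X] has the dot before X: add [X → . f (], [X → . (]

GOTO = { [X → . (], [X → . f (], [Y → P . X] }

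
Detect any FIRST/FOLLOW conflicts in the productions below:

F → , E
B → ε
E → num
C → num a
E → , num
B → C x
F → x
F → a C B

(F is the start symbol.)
Nullable non-terminals: B.
FIRST sets used below: FIRST(C) = { 'num' }

B: nullable alternative(s) B → ε; FOLLOW(B) = { $ }
  B → ε: FIRST \ {ε} = { } — this is the only nullable alternative, skip
  B → C x: FIRST \ {ε} = { 'num' } — disjoint from FOLLOW(B)

C, E, F have no nullable alternative, so no FIRST/FOLLOW check is needed there.

No FIRST/FOLLOW conflicts found.

Answer: No FIRST/FOLLOW conflicts.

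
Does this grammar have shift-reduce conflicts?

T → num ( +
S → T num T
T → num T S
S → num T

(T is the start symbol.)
A shift-reduce conflict occurs when an LR(0) state has both:
  - a complete (reduce) item [A → α .] (dot at the end), and
  - a shift item [B → β . c γ] (dot before a terminal).

Augment with T' → T and build the canonical LR(0) collection (I0 = CLOSURE({[T' → . T]}), then GOTO on every symbol after a dot until no new states appear). It has 12 states:
  I0: { [T → . num ( +], [T → . num T S], [T' → . T] }  — shift
  I1: { [T' → T .] }  — accept
  I2: { [T → . num ( +], [T → . num T S], [T → num . ( +], [T → num . T S] }  — shift
  I3: { [T → num ( . +] }  — shift
  I4: { [S → . T num T], [S → . num T], [T → . num ( +], [T → . num T S], [T → num T . S] }  — shift
  I5: { [T → num T S .] }  — reduce
  I6: { [S → T . num T] }  — shift
  I7: { [S → num . T], [T → . num ( +], [T → . num T S], [T → num . ( +], [T → num . T S] }  — shift
  I8: { [S → . T num T], [S → . num T], [S → num T .], [T → . num ( +], [T → . num T S], [T → num T . S] }  — shift, reduce
  I9: { [S → T num . T], [T → . num ( +], [T → . num T S] }  — shift
  I10: { [S → T num T .] }  — reduce
  I11: { [T → num ( + .] }  — reduce

I8 contains reduce item [S → num T .] and shift items [S → . num T], [T → . num ( +], [T → . num T S] — shift-reduce conflict.

Answer: Yes — I8: [S → num T .] vs [S → . num T]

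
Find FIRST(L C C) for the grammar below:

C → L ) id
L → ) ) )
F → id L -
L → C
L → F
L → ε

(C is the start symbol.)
FIRST sets of the non-terminals involved (from the grammar, by fixed-point iteration):
  FIRST(L) = { ')', 'id', ε }
  FIRST(C) = { ')', 'id' }

To compute FIRST(L C C), process the symbols left to right:
Symbol L is a non-terminal. Add FIRST(L) \ {ε} = { ')', 'id' }
L is nullable (ε ∈ FIRST(L)), continue to the next symbol.
Symbol C is a non-terminal. Add FIRST(C) \ {ε} = { ')', 'id' }
C is not nullable (ε ∉ FIRST(C)), so stop here.
FIRST(L C C) = { ')', 'id' }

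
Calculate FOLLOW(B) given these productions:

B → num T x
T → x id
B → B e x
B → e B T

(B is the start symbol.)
{ $, 'e', 'x' }

To compute FOLLOW(B), find every occurrence of B on a right-hand side N → α B β: add FIRST(β) \ {ε}, and if β is empty or nullable also add FOLLOW(N). Iterate to a fixed point.

B is the start symbol, so $ ∈ FOLLOW(B).
In B → B e x: B is followed by e x, add FIRST(e x) \ {ε} = { 'e' }
In B → e B T: B is followed by T, add FIRST(T) \ {ε} = { 'x' }

Taking the union: FOLLOW(B) = { $, 'e', 'x' }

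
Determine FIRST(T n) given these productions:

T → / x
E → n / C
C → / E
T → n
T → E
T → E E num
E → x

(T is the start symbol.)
{ '/', 'n', 'x' }

FIRST sets of the non-terminals involved (from the grammar, by fixed-point iteration):
  FIRST(T) = { '/', 'n', 'x' }

To compute FIRST(T n), process the symbols left to right:
Symbol T is a non-terminal. Add FIRST(T) \ {ε} = { '/', 'n', 'x' }
T is not nullable (ε ∉ FIRST(T)), so stop here.
FIRST(T n) = { '/', 'n', 'x' }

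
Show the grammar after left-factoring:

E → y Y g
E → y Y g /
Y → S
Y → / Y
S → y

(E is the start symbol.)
Left-factoring transforms A → αβ₁ | αβ₂ into A → αA' and A' → β₁ | β₂
(α is the longest common prefix among the alternatives). Repeat until
no nonterminal has two alternatives with a common prefix.

Round 1: E has alternatives sharing prefix 'y Y g'. Introduce E': E → y Y g E'
  Add: E' → ε
  Add: E' → /

No remaining common prefixes — done.

Resulting grammar:
E → y Y g E'
E' → ε
E' → /
Y → S
Y → / Y
S → y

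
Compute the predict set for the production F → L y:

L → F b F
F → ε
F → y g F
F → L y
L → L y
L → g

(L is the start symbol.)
PREDICT(F → L y) = (FIRST(RHS) \ {ε}) ∪ (FOLLOW(F) if ε ∈ FIRST(RHS), i.e. RHS ⇒* ε)
FIRST(L) = { 'b', 'g', 'y' }
FIRST(L y) = { 'b', 'g', 'y' }
ε ∉ FIRST(L y), so FOLLOW(F) is not added.
PREDICT(F → L y) = { 'b', 'g', 'y' }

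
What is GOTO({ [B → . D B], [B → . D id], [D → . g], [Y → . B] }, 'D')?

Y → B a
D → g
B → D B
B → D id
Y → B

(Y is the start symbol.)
GOTO(I, 'D') = CLOSURE({ [A → αX.β] : [A → α.Xβ] ∈ I, X = 'D' })

Items with dot before 'D', with the dot advanced:
  [B → . D B] → [B → D . B]
  [B → . D id] → [B → D . id]
Closure of the advanced items:
  [B → D . B] has the dot before B: add [B → . D B], [B → . D id]
  [B → . D B] has the dot before D: add [D → . g]

GOTO = { [B → . D B], [B → . D id], [B → D . B], [B → D . id], [D → . g] }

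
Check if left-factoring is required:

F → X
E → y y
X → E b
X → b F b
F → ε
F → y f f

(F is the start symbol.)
No, left-factoring is not needed

Left-factoring is needed when two productions for the same non-terminal
share a common prefix on the right-hand side.

Productions for F:
  F → X
  F → ε
  F → y f f
Productions for X:
  X → E b
  X → b F b

No common prefixes found.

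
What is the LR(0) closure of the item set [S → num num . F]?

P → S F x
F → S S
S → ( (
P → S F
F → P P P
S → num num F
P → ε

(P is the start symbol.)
To compute CLOSURE, for each item [A → α.Bβ] where B is a non-terminal, add [B → .γ] for all productions B → γ; repeat for the newly added items until nothing changes.

Start with: [S → num num . F]
  [S → num num . F] has the dot before F: add [F → . S S], [F → . P P P]
  [F → . S S] has the dot before S: add [S → . ( (], [S → . num num F]
  [F → . P P P] has the dot before P: add [P → . S F x], [P → . S F], [P → .]
No further items can be added.

CLOSURE = { [F → . P P P], [F → . S S], [P → . S F x], [P → . S F], [P → .], [S → . ( (], [S → . num num F], [S → num num . F] }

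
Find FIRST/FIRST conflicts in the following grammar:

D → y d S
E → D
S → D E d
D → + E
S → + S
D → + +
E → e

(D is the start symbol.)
Yes. D → '+' E / D → '+' '+' on { '+' }; S → D E d / S → '+' S on { '+' }

A FIRST/FIRST conflict occurs when two productions N → α and N → β for the same non-terminal have FIRST(α) ∩ FIRST(β) ≠ ∅ (with ε ∈ FIRST of a nullable right-hand side, so two nullable alternatives also conflict).

FIRST sets of the non-terminals at (or reachable through a nullable prefix from) the front of some alternative:
  FIRST(D) = { '+', 'y' }

Productions for D:
  D → y d S: FIRST = { 'y' }
  D → + E: FIRST = { '+' }
  D → + +: FIRST = { '+' }
Productions for E:
  E → D: FIRST = { '+', 'y' }
  E → e: FIRST = { 'e' }
Productions for S:
  S → D E d: FIRST = { '+', 'y' }
  S → + S: FIRST = { '+' }

Conflict for D: D → + E and D → + +
  Overlap: { '+' }
Conflict for S: S → D E d and S → + S
  Overlap: { '+' }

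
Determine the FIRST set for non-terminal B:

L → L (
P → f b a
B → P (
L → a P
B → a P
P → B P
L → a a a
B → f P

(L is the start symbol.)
To compute FIRST(B), examine every production with B on the left-hand side, reading each right-hand side left to right until a non-nullable symbol is reached.

FIRST sets of the other non-terminals involved (by the same procedure, iterated to a fixed point):
  FIRST(P) = { 'a', 'f' }

From B → P (:
  - P is a non-terminal: add FIRST(P) \ {ε} = { 'a', 'f' }
    P is not nullable, so stop
From B → a P:
  - a is a terminal: add 'a' and stop
From B → f P:
  - f is a terminal: add 'f' and stop

Collecting: FIRST(B) = { 'a', 'f' }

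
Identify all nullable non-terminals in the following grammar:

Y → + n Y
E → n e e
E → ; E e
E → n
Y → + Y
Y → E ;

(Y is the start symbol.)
None

There are no ε-productions, so no non-terminal can derive ε.
No non-terminals are nullable.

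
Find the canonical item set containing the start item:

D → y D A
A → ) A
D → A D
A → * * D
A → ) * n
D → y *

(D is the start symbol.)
First, augment the grammar with D' → D
I₀ = CLOSURE({ [D' → . D] }):
  [D' → . D] has the dot before D: add [D → . y D A], [D → . A D], [D → . y *]
  [D → . A D] has the dot before A: add [A → . ) A], [A → . * * D], [A → . ) * n]
No further items can be added.

I₀ = { [A → . ) * n], [A → . ) A], [A → . * * D], [D → . A D], [D → . y *], [D → . y D A], [D' → . D] }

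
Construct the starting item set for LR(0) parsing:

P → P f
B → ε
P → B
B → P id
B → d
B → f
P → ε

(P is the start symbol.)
First, augment the grammar with P' → P
I₀ = CLOSURE({ [P' → . P] }):
  [P' → . P] has the dot before P: add [P → . P f], [P → . B], [P → .]
  [P → . B] has the dot before B: add [B → .], [B → . P id], [B → . d], [B → . f]
No further items can be added.

I₀ = { [B → . P id], [B → . d], [B → . f], [B → .], [P → . B], [P → . P f], [P → .], [P' → . P] }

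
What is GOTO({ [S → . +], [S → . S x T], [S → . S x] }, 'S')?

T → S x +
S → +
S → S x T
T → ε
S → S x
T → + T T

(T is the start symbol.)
GOTO(I, 'S') = CLOSURE({ [A → αX.β] : [A → α.Xβ] ∈ I, X = 'S' })

Items with dot before 'S', with the dot advanced:
  [S → . S x] → [S → S . x]
  [S → . S x T] → [S → S . x T]
Closure adds nothing (no advanced item has the dot before a non-terminal).

GOTO = { [S → S . x T], [S → S . x] }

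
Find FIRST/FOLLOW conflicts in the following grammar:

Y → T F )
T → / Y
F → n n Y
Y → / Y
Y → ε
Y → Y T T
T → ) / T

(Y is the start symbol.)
Nullable non-terminals: Y.
FIRST sets used below: FIRST(T) = { ')', '/' }, FIRST(Y) = { ')', '/', ε }

Y: nullable alternative(s) Y → ε; FOLLOW(Y) = { $, ')', '/', 'n' }
  Y → T F ): FIRST \ {ε} = { ')', '/' } — overlaps FOLLOW(Y) on { ')', '/' }: CONFLICT
  Y → / Y: FIRST \ {ε} = { '/' } — overlaps FOLLOW(Y) on { '/' }: CONFLICT
  Y → ε: FIRST \ {ε} = { } — this is the only nullable alternative, skip
  Y → Y T T: FIRST \ {ε} = { ')', '/' } — overlaps FOLLOW(Y) on { ')', '/' }: CONFLICT

F, T have no nullable alternative, so no FIRST/FOLLOW check is needed there.

So the grammar has 3 FIRST/FOLLOW conflicts (marked CONFLICT above).

Answer: Yes. Y → T F ')' with FOLLOW(Y) on { ')', '/' }; Y → '/' Y with FOLLOW(Y) on { '/' }; Y → Y T T with FOLLOW(Y) on { ')', '/' }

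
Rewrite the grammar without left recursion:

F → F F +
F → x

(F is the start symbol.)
F is directly left-recursive. The standard transformation for
  A → A α₁ | ... | A α_m | β₁ | ... | β_n
is
  A  → β₁ A' | ... | β_n A'
  A' → α₁ A' | ... | α_m A' | ε

F → x becomes F → x F'
F → F F + becomes F' → F + F'
Add F' → ε

Resulting grammar:
F → x F'
F' → F + F'
F' → ε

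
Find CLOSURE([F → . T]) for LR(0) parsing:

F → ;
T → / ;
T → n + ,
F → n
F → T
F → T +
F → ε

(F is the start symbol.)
{ [F → . T], [T → . / ;], [T → . n + ,] }

Start with: [F → . T]
  [F → . T] has the dot before T: add [T → . / ;], [T → . n + ,]
No further items can be added.

CLOSURE = { [F → . T], [T → . / ;], [T → . n + ,] }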